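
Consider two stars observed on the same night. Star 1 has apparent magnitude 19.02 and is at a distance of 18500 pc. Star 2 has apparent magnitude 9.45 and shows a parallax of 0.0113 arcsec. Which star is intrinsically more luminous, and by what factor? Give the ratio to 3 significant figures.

Star 1 is more luminous, by a factor of 6.49.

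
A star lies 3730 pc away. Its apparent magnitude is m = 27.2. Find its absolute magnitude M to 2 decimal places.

M ≈ 14.34

5 log₁₀(d/10 pc) = 5 log₁₀(3730) − 5 = 12.859
M = m − 5 log₁₀(d/10) = 27.2 − 12.859 = 14.341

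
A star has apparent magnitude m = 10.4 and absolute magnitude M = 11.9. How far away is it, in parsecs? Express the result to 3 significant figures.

d ≈ 5.01 pc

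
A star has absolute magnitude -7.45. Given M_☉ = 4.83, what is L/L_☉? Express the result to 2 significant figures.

M − M_☉ = -7.45 − 4.83 = -12.280
L/L_☉ = 10^(−0.4 (M − M_☉)) = 10^4.912 = 81660

L/L_☉ ≈ 82000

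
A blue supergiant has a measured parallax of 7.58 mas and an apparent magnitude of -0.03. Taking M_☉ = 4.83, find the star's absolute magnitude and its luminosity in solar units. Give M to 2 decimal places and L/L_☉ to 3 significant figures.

M ≈ -5.63; L/L_☉ ≈ 15300

d = 1/p = 1000/7.58 mas = 131.9 pc
M = m − 5 log₁₀ d + 5 = -0.03 − 5·2.1203 + 5 = -5.632
M − M_☉ = -5.632 − 4.83 = -10.462
L/L_☉ = 10^(−0.4 × -10.462) = 15300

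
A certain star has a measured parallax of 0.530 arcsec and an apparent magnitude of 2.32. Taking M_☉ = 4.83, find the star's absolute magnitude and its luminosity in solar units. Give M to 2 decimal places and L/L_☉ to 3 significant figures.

M ≈ 5.94; L/L_☉ ≈ 0.359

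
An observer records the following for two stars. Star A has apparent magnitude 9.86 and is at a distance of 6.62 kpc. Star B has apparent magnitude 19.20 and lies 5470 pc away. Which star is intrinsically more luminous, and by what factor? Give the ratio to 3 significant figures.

Star A is more luminous, by a factor of 7980.

Star A: d = 6.62 kpc = 6620 pc
Star A: M = m − 5 log₁₀ d + 5 = 9.86 − 5·3.8209 + 5 = -4.244
Star B: M = m − 5 log₁₀ d + 5 = 19.20 − 5·3.7380 + 5 = 5.510
ΔM = M_A − M_B = -4.244 − (5.510) = -9.754; smaller M is more luminous → Star A.
L ratio = 10^(0.4 |ΔM|) = 10^3.902 = 7975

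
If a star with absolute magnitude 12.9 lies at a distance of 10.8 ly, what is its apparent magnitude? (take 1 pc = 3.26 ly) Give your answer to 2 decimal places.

d = 10.8 ly / 3.26 = 3.313 pc
m = M + 5 log₁₀ d − 5 = 12.9 + 5·0.5202 − 5 = 10.501

m ≈ 10.50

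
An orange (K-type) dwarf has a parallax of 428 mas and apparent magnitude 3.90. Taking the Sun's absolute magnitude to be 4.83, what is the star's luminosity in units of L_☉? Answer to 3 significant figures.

d = 1/p = 1000/428 mas = 2.336 pc
M = m − 5 log₁₀ d + 5 = 3.90 − 5·0.3686 + 5 = 7.057
M − M_☉ = 7.057 − 4.83 = 2.227
L/L_☉ = 10^(−0.4 × 2.227) = 0.1286

L/L_☉ ≈ 0.129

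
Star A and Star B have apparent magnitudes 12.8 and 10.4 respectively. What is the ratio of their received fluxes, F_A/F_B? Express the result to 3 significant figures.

Magnitude difference = 2.4
Flux ratio = 10^(−0.4 Δm) = 10^(−0.4 × 2.4) = 10^-0.960 = 0.1096

F_A/F_B ≈ 0.110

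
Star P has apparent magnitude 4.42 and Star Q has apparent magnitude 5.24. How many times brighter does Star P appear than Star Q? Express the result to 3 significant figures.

2.13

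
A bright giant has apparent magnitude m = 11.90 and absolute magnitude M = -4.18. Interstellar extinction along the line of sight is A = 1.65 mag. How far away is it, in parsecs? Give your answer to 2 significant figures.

m − M = 5 log₁₀(d/10 pc) + A  ⇒  11.90 − (-4.18) − 1.65 = 5 log₁₀(d/10)
14.430 = 5 log₁₀(d/10)
log₁₀ d = (m − M − A)/5 + 1 = 3.8860
d = 10^3.8860 = 7691 pc

d ≈ 7700 pc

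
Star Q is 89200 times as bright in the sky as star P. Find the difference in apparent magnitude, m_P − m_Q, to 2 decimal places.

m_P − m_Q ≈ 12.38

Pogson: Δm = −2.5 log₁₀(ratio) = −2.5 log₁₀(89200) = −2.5 × 4.9504 = -12.376
Star Q is brighter so has the smaller magnitude: m_P − m_Q is positive.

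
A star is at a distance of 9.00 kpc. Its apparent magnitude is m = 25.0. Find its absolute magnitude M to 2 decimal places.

M ≈ 10.23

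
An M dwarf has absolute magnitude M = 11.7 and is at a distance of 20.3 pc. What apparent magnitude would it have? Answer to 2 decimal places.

m ≈ 13.24

m = M + 5 log₁₀ d − 5 = 11.7 + 5·1.3075 − 5 = 13.237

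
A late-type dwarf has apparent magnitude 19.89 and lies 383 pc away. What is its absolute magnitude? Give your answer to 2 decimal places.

5 log₁₀(d/10 pc) = 5 log₁₀(383.0) − 5 = 7.916
M = m − 5 log₁₀(d/10) = 19.89 − 7.916 = 11.974

M ≈ 11.97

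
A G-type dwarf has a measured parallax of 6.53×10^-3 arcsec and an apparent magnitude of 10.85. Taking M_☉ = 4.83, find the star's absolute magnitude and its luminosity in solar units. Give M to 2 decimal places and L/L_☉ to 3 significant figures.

M ≈ 4.92; L/L_☉ ≈ 0.917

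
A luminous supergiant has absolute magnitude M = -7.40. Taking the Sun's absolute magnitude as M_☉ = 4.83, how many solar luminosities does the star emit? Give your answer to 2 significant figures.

L/L_☉ ≈ 78000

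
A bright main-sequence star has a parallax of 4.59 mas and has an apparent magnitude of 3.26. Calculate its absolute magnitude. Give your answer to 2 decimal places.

p = 4.59 mas = 4.59×10^-3″ → d = 1/p = 217.9 pc
5 log₁₀(d/10 pc) = 5 log₁₀(217.9) − 5 = 6.691
M = m − 5 log₁₀(d/10) = 3.26 − 6.691 = -3.431

M ≈ -3.43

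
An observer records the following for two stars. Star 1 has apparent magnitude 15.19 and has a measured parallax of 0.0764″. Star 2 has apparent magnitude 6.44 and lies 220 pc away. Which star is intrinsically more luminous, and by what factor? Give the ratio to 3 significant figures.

Star 2 is more luminous, by a factor of 893000.

Star 1: d = 1/p = 1/0.0764″ = 13.09 pc
Star 1: M = m − 5 log₁₀ d + 5 = 15.19 − 5·1.1169 + 5 = 14.605
Star 2: M = m − 5 log₁₀ d + 5 = 6.44 − 5·2.3424 + 5 = -0.272
ΔM = M_1 − M_2 = 14.605 − (-0.272) = 14.878; smaller M is more luminous → Star 2.
L ratio = 10^(0.4 |ΔM|) = 10^5.951 = 893400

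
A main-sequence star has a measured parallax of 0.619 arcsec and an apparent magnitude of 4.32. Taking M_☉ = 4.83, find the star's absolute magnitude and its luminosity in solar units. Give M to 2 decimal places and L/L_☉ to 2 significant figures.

M ≈ 8.28; L/L_☉ ≈ 0.042

d = 1/p = 1/0.619″ = 1.616 pc
M = m − 5 log₁₀ d + 5 = 4.32 − 5·0.2083 + 5 = 8.278
M − M_☉ = 8.278 − 4.83 = 3.448
L/L_☉ = 10^(−0.4 × 3.448) = 0.04175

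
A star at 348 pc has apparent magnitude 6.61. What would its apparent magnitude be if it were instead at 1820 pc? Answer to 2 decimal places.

m ≈ 10.20

Flux ∝ 1/d², so Δm = 5 log₁₀(d₂/d₁) = 5 log₁₀(1820/348) = 3.592
m₂ = m₁ + Δm = 6.61 + (3.592) = 10.202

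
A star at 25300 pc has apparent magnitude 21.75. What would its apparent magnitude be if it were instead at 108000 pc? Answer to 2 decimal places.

m ≈ 24.90

Flux ∝ 1/d², so Δm = 5 log₁₀(d₂/d₁) = 5 log₁₀(108000/25300) = 3.152
m₂ = m₁ + Δm = 21.75 + (3.152) = 24.902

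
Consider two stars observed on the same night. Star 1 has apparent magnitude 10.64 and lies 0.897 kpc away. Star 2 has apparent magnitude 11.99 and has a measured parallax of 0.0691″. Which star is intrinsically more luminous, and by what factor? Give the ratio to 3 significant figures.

Star 1 is more luminous, by a factor of 13300.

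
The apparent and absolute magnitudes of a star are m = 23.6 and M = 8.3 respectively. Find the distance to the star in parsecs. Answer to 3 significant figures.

Distance modulus: m − M = 23.6 − (8.3) = 15.300
m − M = 5 log₁₀ d − 5
log₁₀ d = (m − M)/5 + 1 = 4.0600
d = 10^4.0600 = 11480 pc

d ≈ 11500 pc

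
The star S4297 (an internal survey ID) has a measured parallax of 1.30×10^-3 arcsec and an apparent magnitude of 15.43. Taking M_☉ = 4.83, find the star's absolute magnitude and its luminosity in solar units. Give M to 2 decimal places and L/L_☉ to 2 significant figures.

d = 1/p = 1/1.30×10^-3″ = 769.2 pc
M = m − 5 log₁₀ d + 5 = 15.43 − 5·2.8861 + 5 = 6.000
M − M_☉ = 6.000 − 4.83 = 1.170
L/L_☉ = 10^(−0.4 × 1.170) = 0.3405

M ≈ 6.00; L/L_☉ ≈ 0.34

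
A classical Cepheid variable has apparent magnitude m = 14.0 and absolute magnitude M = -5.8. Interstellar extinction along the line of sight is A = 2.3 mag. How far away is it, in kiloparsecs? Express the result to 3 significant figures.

m − M = 5 log₁₀(d/10 pc) + A  ⇒  14.0 − (-5.8) − 2.3 = 5 log₁₀(d/10)
17.500 = 5 log₁₀(d/10)
log₁₀ d = (m − M − A)/5 + 1 = 4.5000
d = 10^4.5000 = 31620 pc
= 31.62 kpc

d ≈ 31.6 kpc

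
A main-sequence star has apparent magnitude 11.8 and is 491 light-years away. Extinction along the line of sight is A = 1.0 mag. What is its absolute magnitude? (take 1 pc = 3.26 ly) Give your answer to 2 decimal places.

M ≈ 4.91

d = 491 ly / 3.26 = 150.6 pc
5 log₁₀(d/10 pc) = 5 log₁₀(150.6) − 5 = 5.889
M = m − 5 log₁₀(d/10) − A = 11.8 − 5.889 − 1.0 = 4.911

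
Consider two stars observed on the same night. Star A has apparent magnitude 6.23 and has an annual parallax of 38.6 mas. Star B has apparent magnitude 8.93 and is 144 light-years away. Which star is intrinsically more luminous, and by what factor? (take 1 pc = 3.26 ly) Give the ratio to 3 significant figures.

Star A is more luminous, by a factor of 4.14.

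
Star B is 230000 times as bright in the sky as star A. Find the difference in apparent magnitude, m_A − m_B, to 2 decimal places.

m_A − m_B ≈ 13.40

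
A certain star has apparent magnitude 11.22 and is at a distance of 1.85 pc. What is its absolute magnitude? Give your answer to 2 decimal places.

M ≈ 14.88

5 log₁₀(d/10 pc) = 5 log₁₀(1.850) − 5 = -3.664
M = m − 5 log₁₀(d/10) = 11.22 + 3.664 = 14.884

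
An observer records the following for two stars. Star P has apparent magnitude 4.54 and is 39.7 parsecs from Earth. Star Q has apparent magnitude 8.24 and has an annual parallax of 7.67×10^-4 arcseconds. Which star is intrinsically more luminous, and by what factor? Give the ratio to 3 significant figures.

Star P: M = m − 5 log₁₀ d + 5 = 4.54 − 5·1.5988 + 5 = 1.546
Star Q: d = 1/p = 1/7.67×10^-4″ = 1304 pc
Star Q: M = m − 5 log₁₀ d + 5 = 8.24 − 5·3.1152 + 5 = -2.336
ΔM = M_P − M_Q = 1.546 − (-2.336) = 3.882; smaller M is more luminous → Star Q.
L ratio = 10^(0.4 |ΔM|) = 10^1.553 = 35.71

Star Q is more luminous, by a factor of 35.7.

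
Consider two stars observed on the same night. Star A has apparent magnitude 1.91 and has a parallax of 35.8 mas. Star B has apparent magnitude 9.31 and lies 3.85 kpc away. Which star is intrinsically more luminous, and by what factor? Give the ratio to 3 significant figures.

Star B is more luminous, by a factor of 20.8.

Star A: p = 35.8 mas = 0.0358″ → d = 1/p = 27.93 pc
Star A: M = m − 5 log₁₀ d + 5 = 1.91 − 5·1.4461 + 5 = -0.321
Star B: d = 3.85 kpc = 3850 pc
Star B: M = m − 5 log₁₀ d + 5 = 9.31 − 5·3.5855 + 5 = -3.617
ΔM = M_A − M_B = -0.321 − (-3.617) = 3.297; smaller M is more luminous → Star B.
L ratio = 10^(0.4 |ΔM|) = 10^1.319 = 20.83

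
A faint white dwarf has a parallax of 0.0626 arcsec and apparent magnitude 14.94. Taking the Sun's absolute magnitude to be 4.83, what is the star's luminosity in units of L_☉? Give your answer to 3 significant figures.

L/L_☉ ≈ 2.31×10^-4

d = 1/p = 1/0.0626″ = 15.97 pc
M = m − 5 log₁₀ d + 5 = 14.94 − 5·1.2034 + 5 = 13.923
M − M_☉ = 13.923 − 4.83 = 9.093
L/L_☉ = 10^(−0.4 × 9.093) = 2.306×10^-4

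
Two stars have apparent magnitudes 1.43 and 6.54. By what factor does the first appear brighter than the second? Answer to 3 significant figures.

Magnitude difference = -5.11
Flux ratio = 10^(−0.4 Δm) = 10^(−0.4 × -5.11) = 10^2.044 = 110.7

111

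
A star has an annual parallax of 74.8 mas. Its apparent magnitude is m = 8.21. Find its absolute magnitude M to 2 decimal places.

M ≈ 7.58

p = 74.8 mas = 0.0748″ → d = 1/p = 13.37 pc
5 log₁₀(d/10 pc) = 5 log₁₀(13.37) − 5 = 0.630
M = m − 5 log₁₀(d/10) = 8.21 − 0.630 = 7.580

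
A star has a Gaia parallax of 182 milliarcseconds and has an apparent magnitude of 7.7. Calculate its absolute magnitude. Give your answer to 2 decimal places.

M ≈ 9.00

p = 182 mas = 0.182″ → d = 1/p = 5.495 pc
5 log₁₀(d/10 pc) = 5 log₁₀(5.495) − 5 = -1.300
M = m − 5 log₁₀(d/10) = 7.7 + 1.300 = 9.000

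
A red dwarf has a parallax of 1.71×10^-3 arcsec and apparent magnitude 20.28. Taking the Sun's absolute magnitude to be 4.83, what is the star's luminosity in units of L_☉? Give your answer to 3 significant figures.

d = 1/p = 1/1.71×10^-3″ = 584.8 pc
M = m − 5 log₁₀ d + 5 = 20.28 − 5·2.7670 + 5 = 11.445
M − M_☉ = 11.445 − 4.83 = 6.615
L/L_☉ = 10^(−0.4 × 6.615) = 2.259×10^-3

L/L_☉ ≈ 2.26×10^-3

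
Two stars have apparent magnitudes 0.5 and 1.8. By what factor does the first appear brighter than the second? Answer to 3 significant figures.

3.31

Magnitude difference = -1.3
Flux ratio = 10^(−0.4 Δm) = 10^(−0.4 × -1.3) = 10^0.520 = 3.311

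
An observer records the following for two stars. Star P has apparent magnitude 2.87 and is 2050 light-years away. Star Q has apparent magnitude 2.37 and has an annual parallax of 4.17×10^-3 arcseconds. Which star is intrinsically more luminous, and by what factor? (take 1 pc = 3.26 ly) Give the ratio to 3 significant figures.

Star P is more luminous, by a factor of 4.34.

Star P: d = 2050 ly / 3.26 = 628.8 pc
Star P: M = m − 5 log₁₀ d + 5 = 2.87 − 5·2.7985 + 5 = -6.123
Star Q: d = 1/p = 1/4.17×10^-3″ = 239.8 pc
Star Q: M = m − 5 log₁₀ d + 5 = 2.37 − 5·2.3799 + 5 = -4.529
ΔM = M_P − M_Q = -6.123 − (-4.529) = -1.593; smaller M is more luminous → Star P.
L ratio = 10^(0.4 |ΔM|) = 10^0.637 = 4.339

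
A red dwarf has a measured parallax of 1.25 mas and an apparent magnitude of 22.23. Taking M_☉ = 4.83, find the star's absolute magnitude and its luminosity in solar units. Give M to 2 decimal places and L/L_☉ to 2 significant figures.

M ≈ 12.71; L/L_☉ ≈ 7.0×10^-4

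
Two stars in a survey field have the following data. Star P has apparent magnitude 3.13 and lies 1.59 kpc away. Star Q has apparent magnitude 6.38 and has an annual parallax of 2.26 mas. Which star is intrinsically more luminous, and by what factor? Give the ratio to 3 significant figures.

Star P: d = 1.59 kpc = 1590 pc
Star P: M = m − 5 log₁₀ d + 5 = 3.13 − 5·3.2014 + 5 = -7.877
Star Q: p = 2.26 mas = 2.26×10^-3″ → d = 1/p = 442.5 pc
Star Q: M = m − 5 log₁₀ d + 5 = 6.38 − 5·2.6459 + 5 = -1.849
ΔM = M_P − M_Q = -7.877 − (-1.849) = -6.028; smaller M is more luminous → Star P.
L ratio = 10^(0.4 |ΔM|) = 10^2.411 = 257.6

Star P is more luminous, by a factor of 258.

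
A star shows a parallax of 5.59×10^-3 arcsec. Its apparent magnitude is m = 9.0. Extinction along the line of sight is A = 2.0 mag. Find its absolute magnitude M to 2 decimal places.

d = 1/p = 1/5.59×10^-3″ = 178.9 pc
5 log₁₀(d/10 pc) = 5 log₁₀(178.9) − 5 = 6.263
M = m − 5 log₁₀(d/10) − A = 9.0 − 6.263 − 2.0 = 0.737

M ≈ 0.74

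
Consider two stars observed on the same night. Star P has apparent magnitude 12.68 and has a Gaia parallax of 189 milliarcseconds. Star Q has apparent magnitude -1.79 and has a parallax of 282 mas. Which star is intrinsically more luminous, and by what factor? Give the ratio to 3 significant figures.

Star P: p = 189 mas = 0.189″ → d = 1/p = 5.291 pc
Star P: M = m − 5 log₁₀ d + 5 = 12.68 − 5·0.7235 + 5 = 14.062
Star Q: p = 282 mas = 0.282″ → d = 1/p = 3.546 pc
Star Q: M = m − 5 log₁₀ d + 5 = -1.79 − 5·0.5498 + 5 = 0.461
ΔM = M_P − M_Q = 14.062 − (0.461) = 13.601; smaller M is more luminous → Star Q.
L ratio = 10^(0.4 |ΔM|) = 10^5.440 = 275700

Star Q is more luminous, by a factor of 276000.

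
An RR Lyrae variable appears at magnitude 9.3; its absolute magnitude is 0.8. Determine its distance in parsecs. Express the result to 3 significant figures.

μ = m − M = 8.500
m − M = 5 log₁₀ d − 5
log₁₀ d = (m − M)/5 + 1 = 2.7000
d = 10^2.7000 = 501.2 pc

d ≈ 501 pc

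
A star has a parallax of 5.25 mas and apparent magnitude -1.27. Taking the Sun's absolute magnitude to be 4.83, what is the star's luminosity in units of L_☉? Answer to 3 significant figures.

L/L_☉ ≈ 99900

d = 1/p = 1000/5.25 mas = 190.5 pc
M = m − 5 log₁₀ d + 5 = -1.27 − 5·2.2798 + 5 = -7.669
M − M_☉ = -7.669 − 4.83 = -12.499
L/L_☉ = 10^(−0.4 × -12.499) = 99930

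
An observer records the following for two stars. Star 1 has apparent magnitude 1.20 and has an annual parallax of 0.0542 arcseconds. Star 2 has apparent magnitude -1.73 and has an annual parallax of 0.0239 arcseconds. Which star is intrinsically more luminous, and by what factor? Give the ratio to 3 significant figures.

Star 2 is more luminous, by a factor of 76.4.

Star 1: d = 1/p = 1/0.0542″ = 18.45 pc
Star 1: M = m − 5 log₁₀ d + 5 = 1.20 − 5·1.2660 + 5 = -0.130
Star 2: d = 1/p = 1/0.0239″ = 41.84 pc
Star 2: M = m − 5 log₁₀ d + 5 = -1.73 − 5·1.6216 + 5 = -4.838
ΔM = M_1 − M_2 = -0.130 − (-4.838) = 4.708; smaller M is more luminous → Star 2.
L ratio = 10^(0.4 |ΔM|) = 10^1.883 = 76.42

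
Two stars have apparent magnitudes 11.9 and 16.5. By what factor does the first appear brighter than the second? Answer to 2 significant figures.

Δm = 11.9 − (16.5) = -4.6
Flux ratio = 10^(−0.4 Δm) = 10^(−0.4 × -4.6) = 10^1.840 = 69.18

69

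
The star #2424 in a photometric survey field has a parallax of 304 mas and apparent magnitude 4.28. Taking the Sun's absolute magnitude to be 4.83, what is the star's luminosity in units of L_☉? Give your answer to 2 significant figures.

L/L_☉ ≈ 0.18

d = 1/p = 1000/304 mas = 3.289 pc
M = m − 5 log₁₀ d + 5 = 4.28 − 5·0.5171 + 5 = 6.694
M − M_☉ = 6.694 − 4.83 = 1.864
L/L_☉ = 10^(−0.4 × 1.864) = 0.1796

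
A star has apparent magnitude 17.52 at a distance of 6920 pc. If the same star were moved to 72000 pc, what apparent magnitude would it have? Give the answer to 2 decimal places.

m ≈ 22.61

Flux ∝ 1/d², so Δm = 5 log₁₀(d₂/d₁) = 5 log₁₀(72000/6920) = 5.086
m₂ = m₁ + Δm = 17.52 + (5.086) = 22.606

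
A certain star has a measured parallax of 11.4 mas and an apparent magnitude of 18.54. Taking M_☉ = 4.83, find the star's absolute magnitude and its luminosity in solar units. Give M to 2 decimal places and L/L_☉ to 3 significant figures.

M ≈ 13.82; L/L_☉ ≈ 2.52×10^-4

d = 1/p = 1000/11.4 mas = 87.72 pc
M = m − 5 log₁₀ d + 5 = 18.54 − 5·1.9431 + 5 = 13.825
M − M_☉ = 13.825 − 4.83 = 8.995
L/L_☉ = 10^(−0.4 × 8.995) = 2.525×10^-4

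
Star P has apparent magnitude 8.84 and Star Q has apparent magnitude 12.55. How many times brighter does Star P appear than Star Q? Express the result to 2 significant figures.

30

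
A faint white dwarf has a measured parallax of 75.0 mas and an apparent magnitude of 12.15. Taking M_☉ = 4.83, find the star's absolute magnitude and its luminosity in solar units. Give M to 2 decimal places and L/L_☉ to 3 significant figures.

M ≈ 11.53; L/L_☉ ≈ 2.10×10^-3

d = 1/p = 1000/75.0 mas = 13.33 pc
M = m − 5 log₁₀ d + 5 = 12.15 − 5·1.1249 + 5 = 11.525
M − M_☉ = 11.525 − 4.83 = 6.695
L/L_☉ = 10^(−0.4 × 6.695) = 2.098×10^-3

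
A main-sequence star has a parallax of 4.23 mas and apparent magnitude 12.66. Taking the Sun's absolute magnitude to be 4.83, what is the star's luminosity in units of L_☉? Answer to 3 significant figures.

L/L_☉ ≈ 0.412

d = 1/p = 1000/4.23 mas = 236.4 pc
M = m − 5 log₁₀ d + 5 = 12.66 − 5·2.3737 + 5 = 5.792
M − M_☉ = 5.792 − 4.83 = 0.962
L/L_☉ = 10^(−0.4 × 0.962) = 0.4124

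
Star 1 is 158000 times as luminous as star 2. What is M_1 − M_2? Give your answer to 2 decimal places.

Pogson: ΔM = −2.5 log₁₀(ratio) = −2.5 log₁₀(158000) = −2.5 × 5.1987 = -12.997
Star 1 is brighter, so it has the smaller magnitude: the difference is negative.

M_1 − M_2 ≈ -13.00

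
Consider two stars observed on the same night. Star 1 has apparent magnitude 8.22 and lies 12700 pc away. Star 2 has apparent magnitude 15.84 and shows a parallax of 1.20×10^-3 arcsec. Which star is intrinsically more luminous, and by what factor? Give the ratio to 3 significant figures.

Star 1 is more luminous, by a factor of 259000.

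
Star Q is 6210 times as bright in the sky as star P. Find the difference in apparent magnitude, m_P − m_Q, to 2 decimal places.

Pogson: Δm = −2.5 log₁₀(ratio) = −2.5 log₁₀(6210) = −2.5 × 3.7931 = -9.483
Star Q is brighter so has the smaller magnitude: m_P − m_Q is positive.

m_P − m_Q ≈ 9.48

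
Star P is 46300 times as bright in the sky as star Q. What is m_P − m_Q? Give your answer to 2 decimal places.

Pogson: Δm = −2.5 log₁₀(ratio) = −2.5 log₁₀(46300) = −2.5 × 4.6656 = -11.664
Star P is brighter, so it has the smaller magnitude: the difference is negative.

m_P − m_Q ≈ -11.66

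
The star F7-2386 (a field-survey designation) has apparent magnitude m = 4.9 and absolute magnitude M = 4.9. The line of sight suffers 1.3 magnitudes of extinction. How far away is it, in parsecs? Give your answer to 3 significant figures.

d ≈ 5.50 pc

m − M = 5 log₁₀(d/10 pc) + A  ⇒  4.9 − (4.9) − 1.3 = 5 log₁₀(d/10)
-1.300 = 5 log₁₀(d/10)
log₁₀ d = (m − M − A)/5 + 1 = 0.7400
d = 10^0.7400 = 5.495 pc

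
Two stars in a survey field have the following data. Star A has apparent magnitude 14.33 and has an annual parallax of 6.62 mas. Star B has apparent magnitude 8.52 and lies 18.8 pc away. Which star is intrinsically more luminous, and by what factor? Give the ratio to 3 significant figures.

Star A: p = 6.62 mas = 6.62×10^-3″ → d = 1/p = 151.1 pc
Star A: M = m − 5 log₁₀ d + 5 = 14.33 − 5·2.1791 + 5 = 8.434
Star B: M = m − 5 log₁₀ d + 5 = 8.52 − 5·1.2742 + 5 = 7.149
ΔM = M_A − M_B = 8.434 − (7.149) = 1.285; smaller M is more luminous → Star B.
L ratio = 10^(0.4 |ΔM|) = 10^0.514 = 3.266

Star B is more luminous, by a factor of 3.27.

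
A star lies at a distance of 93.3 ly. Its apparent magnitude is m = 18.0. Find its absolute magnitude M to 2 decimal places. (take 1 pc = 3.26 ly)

M ≈ 15.72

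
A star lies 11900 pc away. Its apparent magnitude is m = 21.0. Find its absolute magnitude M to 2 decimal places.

M ≈ 5.62

5 log₁₀(d/10 pc) = 5 log₁₀(11900) − 5 = 15.378
M = m − 5 log₁₀(d/10) = 21.0 − 15.378 = 5.622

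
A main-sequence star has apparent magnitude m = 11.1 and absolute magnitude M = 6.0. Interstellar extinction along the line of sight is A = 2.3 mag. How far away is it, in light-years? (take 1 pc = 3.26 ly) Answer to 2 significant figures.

m − M = 5 log₁₀(d/10 pc) + A  ⇒  11.1 − (6.0) − 2.3 = 5 log₁₀(d/10)
2.800 = 5 log₁₀(d/10)
log₁₀ d = (m − M − A)/5 + 1 = 1.5600
d = 10^1.5600 = 36.31 pc
= 118.4 ly

d ≈ 120 ly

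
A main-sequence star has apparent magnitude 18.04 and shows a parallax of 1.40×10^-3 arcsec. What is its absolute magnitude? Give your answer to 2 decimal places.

M ≈ 8.77

d = 1/p = 1/1.40×10^-3″ = 714.3 pc
5 log₁₀(d/10 pc) = 5 log₁₀(714.3) − 5 = 9.269
M = m − 5 log₁₀(d/10) = 18.04 − 9.269 = 8.771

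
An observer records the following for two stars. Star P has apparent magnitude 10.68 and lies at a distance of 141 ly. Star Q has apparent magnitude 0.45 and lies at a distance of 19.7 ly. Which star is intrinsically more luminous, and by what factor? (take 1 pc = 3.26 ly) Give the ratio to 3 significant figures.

Star Q is more luminous, by a factor of 241.

Star P: d = 141 ly / 3.26 = 43.25 pc
Star P: M = m − 5 log₁₀ d + 5 = 10.68 − 5·1.6360 + 5 = 7.500
Star Q: d = 19.7 ly / 3.26 = 6.043 pc
Star Q: M = m − 5 log₁₀ d + 5 = 0.45 − 5·0.7812 + 5 = 1.544
ΔM = M_P − M_Q = 7.500 − (1.544) = 5.956; smaller M is more luminous → Star Q.
L ratio = 10^(0.4 |ΔM|) = 10^2.382 = 241.3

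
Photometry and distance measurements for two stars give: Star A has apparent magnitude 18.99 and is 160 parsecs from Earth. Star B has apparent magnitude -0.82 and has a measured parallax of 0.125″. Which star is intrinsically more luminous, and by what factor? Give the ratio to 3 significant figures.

Star B is more luminous, by a factor of 210000.

Star A: M = m − 5 log₁₀ d + 5 = 18.99 − 5·2.2041 + 5 = 12.969
Star B: d = 1/p = 1/0.125″ = 8.000 pc
Star B: M = m − 5 log₁₀ d + 5 = -0.82 − 5·0.9031 + 5 = -0.335
ΔM = M_A − M_B = 12.969 − (-0.335) = 13.305; smaller M is more luminous → Star B.
L ratio = 10^(0.4 |ΔM|) = 10^5.322 = 209900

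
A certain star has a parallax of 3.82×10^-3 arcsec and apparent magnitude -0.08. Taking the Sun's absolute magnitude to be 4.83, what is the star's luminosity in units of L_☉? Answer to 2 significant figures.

d = 1/p = 1/3.82×10^-3″ = 261.8 pc
M = m − 5 log₁₀ d + 5 = -0.08 − 5·2.4179 + 5 = -7.170
M − M_☉ = -7.170 − 4.83 = -12.000
L/L_☉ = 10^(−0.4 × -12.000) = 63080

L/L_☉ ≈ 63000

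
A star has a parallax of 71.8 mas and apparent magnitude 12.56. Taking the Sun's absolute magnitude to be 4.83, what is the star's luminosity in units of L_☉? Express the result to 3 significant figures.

L/L_☉ ≈ 1.57×10^-3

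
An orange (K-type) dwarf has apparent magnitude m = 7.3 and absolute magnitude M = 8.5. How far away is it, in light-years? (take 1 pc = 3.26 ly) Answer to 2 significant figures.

d ≈ 19 ly

μ = m − M = -1.200
m − M = 5 log₁₀ d − 5
log₁₀ d = (m − M)/5 + 1 = 0.7600
d = 10^0.7600 = 5.754 pc
= 18.76 ly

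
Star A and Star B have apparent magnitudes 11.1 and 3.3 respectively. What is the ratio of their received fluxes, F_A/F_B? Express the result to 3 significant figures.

F_A/F_B ≈ 7.59×10^-4

Δm = 11.1 − (3.3) = 7.8
Flux ratio = 10^(−0.4 Δm) = 10^(−0.4 × 7.8) = 10^-3.120 = 7.586×10^-4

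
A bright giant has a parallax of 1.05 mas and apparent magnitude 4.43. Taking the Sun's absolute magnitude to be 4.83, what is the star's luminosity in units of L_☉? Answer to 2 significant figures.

L/L_☉ ≈ 13000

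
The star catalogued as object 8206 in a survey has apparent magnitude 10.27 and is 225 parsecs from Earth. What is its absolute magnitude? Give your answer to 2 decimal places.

M ≈ 3.51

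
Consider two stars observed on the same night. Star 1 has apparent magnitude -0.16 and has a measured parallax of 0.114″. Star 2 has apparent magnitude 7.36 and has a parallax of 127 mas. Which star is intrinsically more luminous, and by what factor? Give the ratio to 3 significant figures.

Star 1 is more luminous, by a factor of 1260.

Star 1: d = 1/p = 1/0.114″ = 8.772 pc
Star 1: M = m − 5 log₁₀ d + 5 = -0.16 − 5·0.9431 + 5 = 0.125
Star 2: p = 127 mas = 0.127″ → d = 1/p = 7.874 pc
Star 2: M = m − 5 log₁₀ d + 5 = 7.36 − 5·0.8962 + 5 = 7.879
ΔM = M_1 − M_2 = 0.125 − (7.879) = -7.754; smaller M is more luminous → Star 1.
L ratio = 10^(0.4 |ΔM|) = 10^3.102 = 1264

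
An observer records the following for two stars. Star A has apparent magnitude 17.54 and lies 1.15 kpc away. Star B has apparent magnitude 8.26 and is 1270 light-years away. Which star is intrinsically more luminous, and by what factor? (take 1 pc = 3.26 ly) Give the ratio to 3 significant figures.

Star B is more luminous, by a factor of 591.

Star A: d = 1.15 kpc = 1150 pc
Star A: M = m − 5 log₁₀ d + 5 = 17.54 − 5·3.0607 + 5 = 7.237
Star B: d = 1270 ly / 3.26 = 389.6 pc
Star B: M = m − 5 log₁₀ d + 5 = 8.26 − 5·2.5906 + 5 = 0.307
ΔM = M_A − M_B = 7.237 − (0.307) = 6.929; smaller M is more luminous → Star B.
L ratio = 10^(0.4 |ΔM|) = 10^2.772 = 591.3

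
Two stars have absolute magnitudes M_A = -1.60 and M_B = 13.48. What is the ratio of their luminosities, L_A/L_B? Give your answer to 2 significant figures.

L_A/L_B ≈ 1.1×10^6

ΔM = M_A − M_B = -15.08
L_A/L_B = 10^(−0.4 ΔM) = 10^6.032 = 1.076×10^6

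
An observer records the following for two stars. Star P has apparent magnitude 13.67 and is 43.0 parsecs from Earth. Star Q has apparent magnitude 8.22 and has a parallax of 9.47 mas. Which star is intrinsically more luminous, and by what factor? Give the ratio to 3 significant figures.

Star Q is more luminous, by a factor of 913.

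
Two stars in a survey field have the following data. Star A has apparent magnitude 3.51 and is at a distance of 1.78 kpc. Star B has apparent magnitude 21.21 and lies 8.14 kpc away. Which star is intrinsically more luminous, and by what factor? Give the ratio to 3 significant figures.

Star A: d = 1.78 kpc = 1780 pc
Star A: M = m − 5 log₁₀ d + 5 = 3.51 − 5·3.2504 + 5 = -7.742
Star B: d = 8.14 kpc = 8140 pc
Star B: M = m − 5 log₁₀ d + 5 = 21.21 − 5·3.9106 + 5 = 6.657
ΔM = M_A − M_B = -7.742 − (6.657) = -14.399; smaller M is more luminous → Star A.
L ratio = 10^(0.4 |ΔM|) = 10^5.760 = 574900

Star A is more luminous, by a factor of 575000.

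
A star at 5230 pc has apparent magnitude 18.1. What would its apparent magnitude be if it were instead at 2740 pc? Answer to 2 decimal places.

m ≈ 16.70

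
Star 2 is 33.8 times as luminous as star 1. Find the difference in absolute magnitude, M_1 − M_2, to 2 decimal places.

M_1 − M_2 ≈ 3.82

Pogson: ΔM = −2.5 log₁₀(ratio) = −2.5 log₁₀(33.8) = −2.5 × 1.5289 = -3.822
Star 2 is brighter so has the smaller magnitude: M_1 − M_2 is positive.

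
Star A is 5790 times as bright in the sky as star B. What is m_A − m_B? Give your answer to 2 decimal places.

m_A − m_B ≈ -9.41

Pogson: Δm = −2.5 log₁₀(ratio) = −2.5 log₁₀(5790) = −2.5 × 3.7627 = -9.407
Star A is brighter, so it has the smaller magnitude: the difference is negative.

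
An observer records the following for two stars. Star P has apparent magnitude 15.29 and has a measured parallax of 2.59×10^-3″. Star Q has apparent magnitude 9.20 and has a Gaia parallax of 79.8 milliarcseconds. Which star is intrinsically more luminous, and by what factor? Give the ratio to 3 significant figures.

Star P is more luminous, by a factor of 3.48.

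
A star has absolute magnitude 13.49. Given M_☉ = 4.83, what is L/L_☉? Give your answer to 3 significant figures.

M − M_☉ = 13.49 − 4.83 = 8.660
L/L_☉ = 10^(−0.4 (M − M_☉)) = 10^-3.464 = 3.436×10^-4

L/L_☉ ≈ 3.44×10^-4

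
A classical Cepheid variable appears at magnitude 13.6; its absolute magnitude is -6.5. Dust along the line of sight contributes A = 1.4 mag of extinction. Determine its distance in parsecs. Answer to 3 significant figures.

m − M = 5 log₁₀(d/10 pc) + A  ⇒  13.6 − (-6.5) − 1.4 = 5 log₁₀(d/10)
18.700 = 5 log₁₀(d/10)
log₁₀ d = (m − M − A)/5 + 1 = 4.7400
d = 10^4.7400 = 54950 pc

d ≈ 55000 pc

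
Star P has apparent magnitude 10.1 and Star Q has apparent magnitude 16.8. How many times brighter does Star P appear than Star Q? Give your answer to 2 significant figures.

480

Magnitude difference = -6.7
Flux ratio = 10^(−0.4 Δm) = 10^(−0.4 × -6.7) = 10^2.680 = 478.6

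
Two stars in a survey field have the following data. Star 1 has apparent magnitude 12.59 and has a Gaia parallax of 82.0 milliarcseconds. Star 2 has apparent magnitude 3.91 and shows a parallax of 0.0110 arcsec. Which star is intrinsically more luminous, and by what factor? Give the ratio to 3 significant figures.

Star 2 is more luminous, by a factor of 165000.

Star 1: p = 82.0 mas = 0.0820″ → d = 1/p = 12.20 pc
Star 1: M = m − 5 log₁₀ d + 5 = 12.59 − 5·1.0862 + 5 = 12.159
Star 2: d = 1/p = 1/0.0110″ = 90.91 pc
Star 2: M = m − 5 log₁₀ d + 5 = 3.91 − 5·1.9586 + 5 = -0.883
ΔM = M_1 − M_2 = 12.159 − (-0.883) = 13.042; smaller M is more luminous → Star 2.
L ratio = 10^(0.4 |ΔM|) = 10^5.217 = 164800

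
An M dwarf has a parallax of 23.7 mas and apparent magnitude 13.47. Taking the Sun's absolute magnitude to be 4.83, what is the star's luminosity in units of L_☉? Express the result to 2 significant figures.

L/L_☉ ≈ 6.2×10^-3

d = 1/p = 1000/23.7 mas = 42.19 pc
M = m − 5 log₁₀ d + 5 = 13.47 − 5·1.6253 + 5 = 10.344
M − M_☉ = 10.344 − 4.83 = 5.514
L/L_☉ = 10^(−0.4 × 5.514) = 6.230×10^-3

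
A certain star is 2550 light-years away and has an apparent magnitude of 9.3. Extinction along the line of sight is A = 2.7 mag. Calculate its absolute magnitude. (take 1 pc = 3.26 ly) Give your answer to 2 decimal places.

M ≈ -2.87

d = 2550 ly / 3.26 = 782.2 pc
5 log₁₀(d/10 pc) = 5 log₁₀(782.2) − 5 = 9.467
M = m − 5 log₁₀(d/10) − A = 9.3 − 9.467 − 2.7 = -2.867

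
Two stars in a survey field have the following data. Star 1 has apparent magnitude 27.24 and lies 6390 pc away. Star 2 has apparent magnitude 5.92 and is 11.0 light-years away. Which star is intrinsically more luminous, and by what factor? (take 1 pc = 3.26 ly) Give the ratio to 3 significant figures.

Star 2 is more luminous, by a factor of 94.0.

Star 1: M = m − 5 log₁₀ d + 5 = 27.24 − 5·3.8055 + 5 = 13.212
Star 2: d = 11.0 ly / 3.26 = 3.374 pc
Star 2: M = m − 5 log₁₀ d + 5 = 5.92 − 5·0.5282 + 5 = 8.279
ΔM = M_1 − M_2 = 13.212 − (8.279) = 4.933; smaller M is more luminous → Star 2.
L ratio = 10^(0.4 |ΔM|) = 10^1.973 = 94.05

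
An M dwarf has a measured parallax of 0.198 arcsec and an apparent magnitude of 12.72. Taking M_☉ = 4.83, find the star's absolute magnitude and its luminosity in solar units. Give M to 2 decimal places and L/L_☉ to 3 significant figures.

d = 1/p = 1/0.198″ = 5.051 pc
M = m − 5 log₁₀ d + 5 = 12.72 − 5·0.7033 + 5 = 14.203
M − M_☉ = 14.203 − 4.83 = 9.373
L/L_☉ = 10^(−0.4 × 9.373) = 1.781×10^-4

M ≈ 14.20; L/L_☉ ≈ 1.78×10^-4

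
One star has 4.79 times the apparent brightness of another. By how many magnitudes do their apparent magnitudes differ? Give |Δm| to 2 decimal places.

Pogson: Δm = −2.5 log₁₀(ratio) = −2.5 log₁₀(4.79) = −2.5 × 0.6803 = -1.701

|Δm| ≈ 1.70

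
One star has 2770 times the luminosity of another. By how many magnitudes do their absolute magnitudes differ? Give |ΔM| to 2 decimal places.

|ΔM| ≈ 8.61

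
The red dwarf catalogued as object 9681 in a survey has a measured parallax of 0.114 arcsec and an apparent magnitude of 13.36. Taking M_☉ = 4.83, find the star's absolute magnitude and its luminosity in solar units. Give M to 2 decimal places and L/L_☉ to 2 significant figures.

d = 1/p = 1/0.114″ = 8.772 pc
M = m − 5 log₁₀ d + 5 = 13.36 − 5·0.9431 + 5 = 13.645
M − M_☉ = 13.645 − 4.83 = 8.815
L/L_☉ = 10^(−0.4 × 8.815) = 2.980×10^-4

M ≈ 13.64; L/L_☉ ≈ 3.0×10^-4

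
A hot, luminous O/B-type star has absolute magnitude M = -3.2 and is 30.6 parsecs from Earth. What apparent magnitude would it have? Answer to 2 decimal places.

m = M + 5 log₁₀ d − 5 = -3.2 + 5·1.4857 − 5 = -0.771

m ≈ -0.77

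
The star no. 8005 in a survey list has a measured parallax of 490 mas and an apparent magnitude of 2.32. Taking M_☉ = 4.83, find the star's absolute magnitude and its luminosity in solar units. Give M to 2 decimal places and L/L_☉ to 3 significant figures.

d = 1/p = 1000/490 mas = 2.041 pc
M = m − 5 log₁₀ d + 5 = 2.32 − 5·0.3098 + 5 = 5.771
M − M_☉ = 5.771 − 4.83 = 0.941
L/L_☉ = 10^(−0.4 × 0.941) = 0.4203

M ≈ 5.77; L/L_☉ ≈ 0.420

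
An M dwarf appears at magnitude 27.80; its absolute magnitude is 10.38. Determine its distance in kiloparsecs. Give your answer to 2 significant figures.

μ = m − M = 17.420
m − M = 5 log₁₀ d − 5
log₁₀ d = (m − M)/5 + 1 = 4.4840
d = 10^4.4840 = 30480 pc
= 30.48 kpc

d ≈ 30 kpc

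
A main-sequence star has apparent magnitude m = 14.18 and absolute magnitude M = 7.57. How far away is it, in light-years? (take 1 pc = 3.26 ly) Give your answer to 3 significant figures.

d ≈ 684 ly

Distance modulus: m − M = 14.18 − (7.57) = 6.610
m − M = 5 log₁₀ d − 5
log₁₀ d = (m − M)/5 + 1 = 2.3220
d = 10^2.3220 = 209.9 pc
= 684.3 ly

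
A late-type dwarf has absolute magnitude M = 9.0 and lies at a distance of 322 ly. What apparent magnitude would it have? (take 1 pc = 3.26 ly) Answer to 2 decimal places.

m ≈ 13.97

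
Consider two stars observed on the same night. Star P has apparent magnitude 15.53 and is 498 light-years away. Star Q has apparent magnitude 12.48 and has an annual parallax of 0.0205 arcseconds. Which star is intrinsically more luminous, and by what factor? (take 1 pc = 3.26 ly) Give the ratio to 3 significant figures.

Star P: d = 498 ly / 3.26 = 152.8 pc
Star P: M = m − 5 log₁₀ d + 5 = 15.53 − 5·2.1840 + 5 = 9.610
Star Q: d = 1/p = 1/0.0205″ = 48.78 pc
Star Q: M = m − 5 log₁₀ d + 5 = 12.48 − 5·1.6882 + 5 = 9.039
ΔM = M_P − M_Q = 9.610 − (9.039) = 0.571; smaller M is more luminous → Star Q.
L ratio = 10^(0.4 |ΔM|) = 10^0.228 = 1.692

Star Q is more luminous, by a factor of 1.69.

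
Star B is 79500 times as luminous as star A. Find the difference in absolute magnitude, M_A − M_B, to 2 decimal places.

Pogson: ΔM = −2.5 log₁₀(ratio) = −2.5 log₁₀(79500) = −2.5 × 4.9004 = -12.251
Star B is brighter so has the smaller magnitude: M_A − M_B is positive.

M_A − M_B ≈ 12.25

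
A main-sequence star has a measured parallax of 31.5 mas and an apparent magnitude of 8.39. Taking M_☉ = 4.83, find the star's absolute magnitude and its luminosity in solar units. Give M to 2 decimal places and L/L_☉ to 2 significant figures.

M ≈ 5.88; L/L_☉ ≈ 0.38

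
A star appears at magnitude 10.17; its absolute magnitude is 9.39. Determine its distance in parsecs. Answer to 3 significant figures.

d ≈ 14.3 pc

μ = m − M = 0.780
m − M = 5 log₁₀ d − 5
log₁₀ d = (m − M)/5 + 1 = 1.1560
d = 10^1.1560 = 14.32 pc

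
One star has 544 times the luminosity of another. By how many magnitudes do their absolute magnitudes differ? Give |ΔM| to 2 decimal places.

|ΔM| ≈ 6.84

Pogson: ΔM = −2.5 log₁₀(ratio) = −2.5 log₁₀(544) = −2.5 × 2.7356 = -6.839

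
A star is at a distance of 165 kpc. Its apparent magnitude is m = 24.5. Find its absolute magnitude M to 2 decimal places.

d = 165 kpc = 165000 pc
5 log₁₀(d/10 pc) = 5 log₁₀(165000) − 5 = 21.087
M = m − 5 log₁₀(d/10) = 24.5 − 21.087 = 3.413

M ≈ 3.41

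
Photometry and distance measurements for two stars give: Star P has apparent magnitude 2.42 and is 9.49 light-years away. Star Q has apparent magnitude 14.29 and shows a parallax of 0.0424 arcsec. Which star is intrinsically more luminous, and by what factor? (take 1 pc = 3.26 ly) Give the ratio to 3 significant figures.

Star P: d = 9.49 ly / 3.26 = 2.911 pc
Star P: M = m − 5 log₁₀ d + 5 = 2.42 − 5·0.4640 + 5 = 5.100
Star Q: d = 1/p = 1/0.0424″ = 23.58 pc
Star Q: M = m − 5 log₁₀ d + 5 = 14.29 − 5·1.3726 + 5 = 12.427
ΔM = M_P − M_Q = 5.100 − (12.427) = -7.327; smaller M is more luminous → Star P.
L ratio = 10^(0.4 |ΔM|) = 10^2.931 = 852.8

Star P is more luminous, by a factor of 853.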